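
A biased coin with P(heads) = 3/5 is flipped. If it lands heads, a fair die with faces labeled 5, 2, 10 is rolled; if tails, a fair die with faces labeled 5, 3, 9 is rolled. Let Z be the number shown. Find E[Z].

17/3

E[Z | heads] = (5+2+10)/3 = 17/3.
E[Z | tails] = (5+3+9)/3 = 17/3.
E[Z] = (3/5)·(17/3) + (2/5)·(17/3) = 17/3.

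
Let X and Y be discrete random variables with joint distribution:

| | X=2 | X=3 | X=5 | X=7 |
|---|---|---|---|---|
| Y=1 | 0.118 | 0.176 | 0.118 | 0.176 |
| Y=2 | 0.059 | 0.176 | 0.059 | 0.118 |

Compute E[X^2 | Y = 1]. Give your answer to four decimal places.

23.1803

P(Y = 1) = 0.588.
Σ X^2·P over the event = 4·(0.118) + 9·(0.176) + 25·(0.118) + 49·(0.176) = 13.630.
E[X^2 | Y = 1] = (13.630) / (0.588) = 23.1803.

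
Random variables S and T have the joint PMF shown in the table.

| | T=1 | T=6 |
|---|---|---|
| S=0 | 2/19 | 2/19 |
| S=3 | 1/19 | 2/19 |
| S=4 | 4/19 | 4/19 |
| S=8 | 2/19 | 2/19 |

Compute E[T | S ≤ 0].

7/2

P(S ≤ 0) = 4/19.
Σ T·P over the event = 1·(2/19) + 6·(2/19) = 14/19.
E[T | S ≤ 0] = (14/19) / (4/19) = 7/2.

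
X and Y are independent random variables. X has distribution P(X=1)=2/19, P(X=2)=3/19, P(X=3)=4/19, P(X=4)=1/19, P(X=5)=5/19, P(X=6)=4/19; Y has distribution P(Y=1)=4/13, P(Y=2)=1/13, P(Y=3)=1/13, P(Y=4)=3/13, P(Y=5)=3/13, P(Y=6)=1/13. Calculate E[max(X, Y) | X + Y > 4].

P(X + Y > 4) = 204/247.
Summing max(X,Y)·P(x,y) over outcomes with X + Y > 4 gives 1029/247.
E[max(X, Y) | X + Y > 4] = (1029/247) / (204/247) = 343/68.

343/68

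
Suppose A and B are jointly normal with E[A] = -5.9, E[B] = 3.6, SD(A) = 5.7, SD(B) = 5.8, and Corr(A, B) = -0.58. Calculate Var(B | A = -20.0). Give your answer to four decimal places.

22.3235

For a bivariate normal, Var(B | A=x) = σ_B²(1 − ρ²).
Var(B | A=-20.0) = (5.8)²·(1 − (-0.58)²) = 33.64·0.6636 = 22.3235.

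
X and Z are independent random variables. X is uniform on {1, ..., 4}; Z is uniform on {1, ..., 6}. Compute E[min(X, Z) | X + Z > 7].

10/3

P(X + Z > 7) = 1/4.
Summing min(X,Z)·P(x,y) over outcomes with X + Z > 7 gives 5/6.
E[min(X, Z) | X + Z > 7] = (5/6) / (1/4) = 10/3.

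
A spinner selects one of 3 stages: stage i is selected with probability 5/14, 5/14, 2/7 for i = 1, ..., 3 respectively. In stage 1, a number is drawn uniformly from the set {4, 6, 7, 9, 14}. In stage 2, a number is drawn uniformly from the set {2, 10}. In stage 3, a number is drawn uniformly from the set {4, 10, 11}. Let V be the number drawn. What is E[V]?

155/21

E[V | stage 1] = (4+6+7+9+14)/5 = 8.
E[V | stage 2] = (2+10)/2 = 6.
E[V | stage 3] = (4+10+11)/3 = 25/3.
E[V] = (5/14)·(8) + (5/14)·(6) + (2/7)·(25/3) = 155/21.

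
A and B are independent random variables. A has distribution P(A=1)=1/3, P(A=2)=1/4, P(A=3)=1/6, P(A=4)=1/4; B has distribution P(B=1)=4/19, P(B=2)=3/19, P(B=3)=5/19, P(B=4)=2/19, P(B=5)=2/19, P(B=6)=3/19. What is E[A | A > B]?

105/31

P(A > B) = 31/114.
Summing A·P(x,y) over outcomes with A > B gives 35/38.
E[A | A > B] = (35/38) / (31/114) = 105/31.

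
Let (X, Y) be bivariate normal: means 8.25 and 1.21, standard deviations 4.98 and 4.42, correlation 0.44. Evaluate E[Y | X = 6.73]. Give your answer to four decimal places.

The regression of Y on X has slope ρ·σ_Y/σ_X and passes through (μ_X, μ_Y).
E[Y | X=6.73] = 1.21 + (0.44)·(4.42/4.98)·(6.73 − (8.25)) = 1.21 + (0.39052)·(-1.52) = 0.6164.

0.6164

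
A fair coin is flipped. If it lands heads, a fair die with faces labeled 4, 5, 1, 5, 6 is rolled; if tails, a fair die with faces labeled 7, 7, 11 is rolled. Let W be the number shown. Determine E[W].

94/15

E[W | heads] = (4+5+1+5+6)/5 = 21/5.
E[W | tails] = (7+7+11)/3 = 25/3.
By the law of total expectation,
E[W] = (1/2)·(21/5) + (1/2)·(25/3) = 94/15.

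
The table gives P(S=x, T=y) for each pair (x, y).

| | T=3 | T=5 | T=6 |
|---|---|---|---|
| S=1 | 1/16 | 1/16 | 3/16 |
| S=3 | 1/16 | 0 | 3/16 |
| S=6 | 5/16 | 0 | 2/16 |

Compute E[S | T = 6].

3

P(T = 6) = 1/2.
Σ S·P over the event = 1·(3/16) + 3·(3/16) + 6·(2/16) = 3/2.
E[S | T = 6] = (3/2) / (1/2) = 3.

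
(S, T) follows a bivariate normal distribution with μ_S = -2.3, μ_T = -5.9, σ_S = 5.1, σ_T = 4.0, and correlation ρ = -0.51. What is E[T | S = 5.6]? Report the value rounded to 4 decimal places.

-9.0600

E[T | S=x] = μ_T + ρ(σ_T/σ_S)(x − μ_S) for jointly normal variables.
E[T | S=5.6] = -5.9 + (-0.51)·(4.0/5.1)·(5.6 − (-2.3)) = -5.9 + (-0.4)·(7.9) = -9.0600.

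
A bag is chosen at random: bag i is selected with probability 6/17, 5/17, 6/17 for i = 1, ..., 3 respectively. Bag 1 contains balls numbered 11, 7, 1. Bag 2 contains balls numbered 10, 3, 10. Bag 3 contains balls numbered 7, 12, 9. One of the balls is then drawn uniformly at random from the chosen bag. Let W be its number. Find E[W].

E[W | bag 1] = (11+7+1)/3 = 19/3.
E[W | bag 2] = (10+3+10)/3 = 23/3.
E[W | bag 3] = (7+12+9)/3 = 28/3.
By the law of total expectation,
E[W] = (6/17)·(19/3) + (5/17)·(23/3) + (6/17)·(28/3) = 397/51.

397/51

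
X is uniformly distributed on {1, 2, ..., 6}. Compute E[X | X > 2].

9/2

Given X > 2, X is equally likely to be any of {3, 4, 5, 6}.
E[X | X > 2] = (3 + 4 + 5 + 6) / 4 = 9/2.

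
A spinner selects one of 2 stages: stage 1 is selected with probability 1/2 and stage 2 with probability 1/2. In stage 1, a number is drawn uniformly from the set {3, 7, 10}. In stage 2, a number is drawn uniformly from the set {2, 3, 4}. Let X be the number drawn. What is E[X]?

29/6

E[X | stage 1] = (3+7+10)/3 = 20/3.
E[X | stage 2] = (2+3+4)/3 = 3.
By the law of total expectation,
E[X] = (1/2)·(20/3) + (1/2)·(3) = 29/6.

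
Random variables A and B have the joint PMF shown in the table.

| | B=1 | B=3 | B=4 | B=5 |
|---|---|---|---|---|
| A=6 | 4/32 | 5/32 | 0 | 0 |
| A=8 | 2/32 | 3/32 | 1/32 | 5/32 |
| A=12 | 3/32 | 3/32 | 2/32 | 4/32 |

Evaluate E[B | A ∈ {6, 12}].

59/21

P(A ∈ {6, 12}) = 21/32.
Σ B·P over the event = 1·(4/32) + 3·(5/32) + 1·(3/32) + 3·(3/32) + 4·(2/32) + 5·(4/32) = 59/32.
E[B | A ∈ {6, 12}] = (59/32) / (21/32) = 59/21.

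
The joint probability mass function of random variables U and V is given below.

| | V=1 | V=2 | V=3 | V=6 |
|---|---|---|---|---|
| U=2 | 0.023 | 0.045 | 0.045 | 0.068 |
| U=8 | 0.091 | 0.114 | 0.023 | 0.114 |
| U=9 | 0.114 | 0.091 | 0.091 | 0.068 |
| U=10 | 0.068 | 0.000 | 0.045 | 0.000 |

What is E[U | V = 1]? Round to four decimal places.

8.3784

P(V = 1) = 0.296.
Σ U·P over the event = 2·(0.023) + 8·(0.091) + 9·(0.114) + 10·(0.068) = 2.480.
E[U | V = 1] = (2.480) / (0.296) = 8.3784.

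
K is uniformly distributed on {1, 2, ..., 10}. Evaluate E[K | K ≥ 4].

Given K ≥ 4, K is equally likely to be any of {4, 5, 6, 7, 8, 9, 10}.
E[K | K ≥ 4] = (4 + 5 + 6 + 7 + 8 + 9 + 10) / 7 = 7.

7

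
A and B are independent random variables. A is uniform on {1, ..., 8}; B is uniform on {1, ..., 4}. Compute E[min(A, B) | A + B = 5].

3/2

P(A + B = 5) = 1/8.
Summing min(A,B)·P(x,y) over outcomes with A + B = 5 gives 3/16.
E[min(A, B) | A + B = 5] = (3/16) / (1/8) = 3/2.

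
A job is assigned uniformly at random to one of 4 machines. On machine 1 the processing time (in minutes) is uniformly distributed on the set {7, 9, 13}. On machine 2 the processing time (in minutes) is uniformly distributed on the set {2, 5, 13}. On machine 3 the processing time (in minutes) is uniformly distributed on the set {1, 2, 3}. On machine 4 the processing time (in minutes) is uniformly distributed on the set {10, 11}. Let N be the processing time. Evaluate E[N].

173/24

E[N | machine 1] = (7+9+13)/3 = 29/3.
E[N | machine 2] = (2+5+13)/3 = 20/3.
E[N | machine 3] = (1+2+3)/3 = 2.
E[N | machine 4] = (10+11)/2 = 21/2.
By the law of total expectation,
E[N] = (1/4)·(29/3) + (1/4)·(20/3) + (1/4)·(2) + (1/4)·(21/2) = 173/24.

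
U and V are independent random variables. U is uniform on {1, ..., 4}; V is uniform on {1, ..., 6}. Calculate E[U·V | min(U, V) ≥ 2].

12

P(min(U, V) ≥ 2) = 5/8.
Summing UV·P(x,y) over outcomes with min(U, V) ≥ 2 gives 15/2.
E[U·V | min(U, V) ≥ 2] = (15/2) / (5/8) = 12.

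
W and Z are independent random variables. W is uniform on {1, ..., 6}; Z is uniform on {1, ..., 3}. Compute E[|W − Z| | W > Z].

31/12

P(W > Z) = 2/3.
Summing |W−Z|·P(x,y) over outcomes with W > Z gives 31/18.
E[|W − Z| | W > Z] = (31/18) / (2/3) = 31/12.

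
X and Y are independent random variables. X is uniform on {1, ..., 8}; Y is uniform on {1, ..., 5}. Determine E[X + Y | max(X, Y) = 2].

P(max(X, Y) = 2) = 3/40.
Summing (X+Y)·P(x,y) over outcomes with max(X, Y) = 2 gives 1/4.
E[X + Y | max(X, Y) = 2] = (1/4) / (3/40) = 10/3.

10/3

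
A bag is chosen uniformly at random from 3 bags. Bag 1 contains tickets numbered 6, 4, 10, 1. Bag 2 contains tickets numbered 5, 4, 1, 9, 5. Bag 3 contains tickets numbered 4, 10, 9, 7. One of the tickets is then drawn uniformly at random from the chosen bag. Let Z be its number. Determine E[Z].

E[Z | bag 1] = (6+4+10+1)/4 = 21/4.
E[Z | bag 2] = (5+4+1+9+5)/5 = 24/5.
E[Z | bag 3] = (4+10+9+7)/4 = 15/2.
By the law of total expectation,
E[Z] = (1/3)·(21/4) + (1/3)·(24/5) + (1/3)·(15/2) = 117/20.

117/20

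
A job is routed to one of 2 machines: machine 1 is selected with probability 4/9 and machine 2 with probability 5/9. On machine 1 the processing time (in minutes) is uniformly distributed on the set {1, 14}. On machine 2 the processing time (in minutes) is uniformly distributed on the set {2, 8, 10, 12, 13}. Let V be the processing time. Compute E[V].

E[V | machine 1] = (1+14)/2 = 15/2.
E[V | machine 2] = (2+8+10+12+13)/5 = 9.
E[V] = (4/9)·(15/2) + (5/9)·(9) = 25/3.

25/3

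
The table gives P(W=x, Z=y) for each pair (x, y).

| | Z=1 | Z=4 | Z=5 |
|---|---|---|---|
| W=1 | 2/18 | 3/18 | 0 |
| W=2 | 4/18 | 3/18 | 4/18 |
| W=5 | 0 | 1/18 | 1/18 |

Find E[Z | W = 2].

36/11

P(W = 2) = 11/18.
Σ Z·P over the event = 1·(4/18) + 4·(3/18) + 5·(4/18) = 2.
E[Z | W = 2] = (2) / (11/18) = 36/11.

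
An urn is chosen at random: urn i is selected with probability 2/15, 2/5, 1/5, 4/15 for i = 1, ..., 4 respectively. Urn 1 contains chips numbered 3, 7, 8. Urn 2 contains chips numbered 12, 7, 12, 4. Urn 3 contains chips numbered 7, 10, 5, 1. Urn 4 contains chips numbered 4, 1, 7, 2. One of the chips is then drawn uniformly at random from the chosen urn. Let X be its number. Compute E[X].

383/60

E[X | urn 1] = (3+7+8)/3 = 6.
E[X | urn 2] = (12+7+12+4)/4 = 35/4.
E[X | urn 3] = (7+10+5+1)/4 = 23/4.
E[X | urn 4] = (4+1+7+2)/4 = 7/2.
E[X] = (2/15)·(6) + (2/5)·(35/4) + (1/5)·(23/4) + (4/15)·(7/2) = 383/60.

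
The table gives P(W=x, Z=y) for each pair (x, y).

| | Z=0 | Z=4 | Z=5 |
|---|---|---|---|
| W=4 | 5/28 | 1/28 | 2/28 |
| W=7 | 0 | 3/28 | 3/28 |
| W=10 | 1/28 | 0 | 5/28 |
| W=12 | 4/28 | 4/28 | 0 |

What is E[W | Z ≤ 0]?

39/5

P(Z ≤ 0) = 5/14.
Σ W·P over the event = 4·(5/28) + 10·(1/28) + 12·(4/28) = 39/14.
E[W | Z ≤ 0] = (39/14) / (5/14) = 39/5.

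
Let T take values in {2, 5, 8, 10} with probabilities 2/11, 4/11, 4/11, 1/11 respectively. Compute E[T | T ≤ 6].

4

P(T ≤ 6) = 6/11.
Σ over the event: 2·2/11 + 5·4/11 = 24/11.
E[T | T ≤ 6] = (24/11) / (6/11) = 4.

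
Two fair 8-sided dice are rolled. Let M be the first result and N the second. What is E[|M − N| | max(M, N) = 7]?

P(max(M, N) = 7) = 13/64.
Summing |M−N|·P(x,y) over outcomes with max(M, N) = 7 gives 21/32.
E[|M − N| | max(M, N) = 7] = (21/32) / (13/64) = 42/13.

42/13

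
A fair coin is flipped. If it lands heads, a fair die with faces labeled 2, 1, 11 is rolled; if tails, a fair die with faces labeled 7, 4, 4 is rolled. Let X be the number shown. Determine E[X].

E[X | heads] = (2+1+11)/3 = 14/3.
E[X | tails] = (7+4+4)/3 = 5.
By the law of total expectation,
E[X] = (1/2)·(14/3) + (1/2)·(5) = 29/6.

29/6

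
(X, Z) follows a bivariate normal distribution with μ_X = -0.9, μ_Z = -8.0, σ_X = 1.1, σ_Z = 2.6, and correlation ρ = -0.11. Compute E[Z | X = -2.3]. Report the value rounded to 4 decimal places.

For a bivariate normal, E[Z | X=x] = μ_Z + ρ·(σ_Z/σ_X)·(x − μ_X).
E[Z | X=-2.3] = -8.0 + (-0.11)·(2.6/1.1)·(-2.3 − (-0.9)) = -8.0 + (-0.26)·(-1.4) = -7.6360.

-7.6360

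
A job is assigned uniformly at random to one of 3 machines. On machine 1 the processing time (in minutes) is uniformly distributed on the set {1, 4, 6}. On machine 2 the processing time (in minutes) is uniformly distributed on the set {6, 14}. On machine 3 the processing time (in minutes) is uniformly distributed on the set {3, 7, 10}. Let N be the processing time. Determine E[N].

E[N | machine 1] = (1+4+6)/3 = 11/3.
E[N | machine 2] = (6+14)/2 = 10.
E[N | machine 3] = (3+7+10)/3 = 20/3.
By the law of total expectation,
E[N] = (1/3)·(11/3) + (1/3)·(10) + (1/3)·(20/3) = 61/9.

61/9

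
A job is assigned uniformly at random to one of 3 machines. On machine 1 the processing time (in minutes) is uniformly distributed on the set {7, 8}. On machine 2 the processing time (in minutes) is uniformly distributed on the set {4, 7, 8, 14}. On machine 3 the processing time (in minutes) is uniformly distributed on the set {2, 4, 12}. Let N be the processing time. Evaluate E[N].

E[N | machine 1] = (7+8)/2 = 15/2.
E[N | machine 2] = (4+7+8+14)/4 = 33/4.
E[N | machine 3] = (2+4+12)/3 = 6.
E[N] = (1/3)·(15/2) + (1/3)·(33/4) + (1/3)·(6) = 29/4.

29/4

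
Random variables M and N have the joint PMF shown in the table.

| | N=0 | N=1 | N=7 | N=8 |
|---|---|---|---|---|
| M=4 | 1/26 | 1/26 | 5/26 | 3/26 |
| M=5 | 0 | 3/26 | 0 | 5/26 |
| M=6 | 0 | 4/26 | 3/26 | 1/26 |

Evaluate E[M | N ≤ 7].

5

P(N ≤ 7) = 17/26.
Σ M·P over the event = 4·(1/26) + 4·(1/26) + 4·(5/26) + 5·(3/26) + 6·(4/26) + 6·(3/26) = 85/26.
E[M | N ≤ 7] = (85/26) / (17/26) = 5.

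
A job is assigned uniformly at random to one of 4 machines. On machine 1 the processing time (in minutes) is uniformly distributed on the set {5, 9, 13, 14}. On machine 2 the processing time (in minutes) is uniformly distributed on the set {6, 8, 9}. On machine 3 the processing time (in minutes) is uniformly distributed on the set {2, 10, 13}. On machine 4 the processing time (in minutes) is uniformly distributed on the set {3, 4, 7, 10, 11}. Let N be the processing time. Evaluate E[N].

133/16

E[N | machine 1] = (5+9+13+14)/4 = 41/4.
E[N | machine 2] = (6+8+9)/3 = 23/3.
E[N | machine 3] = (2+10+13)/3 = 25/3.
E[N | machine 4] = (3+4+7+10+11)/5 = 7.
By the law of total expectation,
E[N] = (1/4)·(41/4) + (1/4)·(23/3) + (1/4)·(25/3) + (1/4)·(7) = 133/16.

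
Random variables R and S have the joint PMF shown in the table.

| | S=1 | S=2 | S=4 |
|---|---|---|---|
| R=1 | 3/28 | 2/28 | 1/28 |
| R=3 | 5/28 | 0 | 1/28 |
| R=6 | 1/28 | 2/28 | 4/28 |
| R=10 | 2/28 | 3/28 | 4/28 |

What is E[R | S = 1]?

P(S = 1) = 11/28.
Σ R·P over the event = 1·(3/28) + 3·(5/28) + 6·(1/28) + 10·(2/28) = 11/7.
E[R | S = 1] = (11/7) / (11/28) = 4.

4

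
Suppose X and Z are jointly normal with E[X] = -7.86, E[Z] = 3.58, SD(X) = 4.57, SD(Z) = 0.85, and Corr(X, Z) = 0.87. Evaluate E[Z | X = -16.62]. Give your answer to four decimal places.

For a bivariate normal, E[Z | X=x] = μ_Z + ρ·(σ_Z/σ_X)·(x − μ_X).
E[Z | X=-16.62] = 3.58 + (0.87)·(0.85/4.57)·(-16.62 − (-7.86)) = 3.58 + (0.16182)·(-8.76) = 2.1625.

2.1625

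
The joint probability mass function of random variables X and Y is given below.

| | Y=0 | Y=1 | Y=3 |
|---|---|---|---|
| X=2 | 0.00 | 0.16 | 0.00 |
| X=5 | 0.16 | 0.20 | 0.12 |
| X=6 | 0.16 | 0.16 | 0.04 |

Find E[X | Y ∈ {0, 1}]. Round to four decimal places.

P(Y ∈ {0, 1}) = 0.84.
Σ X·P over the event = 2·(0.16) + 5·(0.16) + 5·(0.20) + 6·(0.16) + 6·(0.16) = 4.04.
E[X | Y ∈ {0, 1}] = (4.04) / (0.84) = 4.8095.

4.8095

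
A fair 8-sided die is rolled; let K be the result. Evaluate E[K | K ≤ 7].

4

Given K ≤ 7, K is equally likely to be any of {1, 2, 3, 4, 5, 6, 7}.
E[K | K ≤ 7] = (1 + 2 + 3 + 4 + 5 + 6 + 7) / 7 = 4.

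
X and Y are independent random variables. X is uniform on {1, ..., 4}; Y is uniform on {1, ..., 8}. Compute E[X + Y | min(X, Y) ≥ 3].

9

P(min(X, Y) ≥ 3) = 3/8.
Summing (X+Y)·P(x,y) over outcomes with min(X, Y) ≥ 3 gives 27/8.
E[X + Y | min(X, Y) ≥ 3] = (27/8) / (3/8) = 9.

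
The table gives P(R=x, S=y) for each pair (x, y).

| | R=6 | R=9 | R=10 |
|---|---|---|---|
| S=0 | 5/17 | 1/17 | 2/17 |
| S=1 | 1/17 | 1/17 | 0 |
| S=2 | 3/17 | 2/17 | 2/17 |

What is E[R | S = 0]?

P(S = 0) = 8/17.
Σ R·P over the event = 6·(5/17) + 9·(1/17) + 10·(2/17) = 59/17.
E[R | S = 0] = (59/17) / (8/17) = 59/8.

59/8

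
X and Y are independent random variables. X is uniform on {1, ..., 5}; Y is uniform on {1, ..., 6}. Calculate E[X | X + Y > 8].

Outcomes with X + Y > 8: (3,6), (4,5), (4,6), (5,4), (5,5), (5,6), each with probability 1/30.
E[X | X + Y > 8] = (3 + 4 + 4 + 5 + 5 + 5) / 6 = 13/3.

13/3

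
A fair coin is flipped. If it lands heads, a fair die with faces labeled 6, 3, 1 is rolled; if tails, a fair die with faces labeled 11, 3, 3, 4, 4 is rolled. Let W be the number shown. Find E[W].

E[W | heads] = (6+3+1)/3 = 10/3.
E[W | tails] = (11+3+3+4+4)/5 = 5.
E[W] = (1/2)·(10/3) + (1/2)·(5) = 25/6.

25/6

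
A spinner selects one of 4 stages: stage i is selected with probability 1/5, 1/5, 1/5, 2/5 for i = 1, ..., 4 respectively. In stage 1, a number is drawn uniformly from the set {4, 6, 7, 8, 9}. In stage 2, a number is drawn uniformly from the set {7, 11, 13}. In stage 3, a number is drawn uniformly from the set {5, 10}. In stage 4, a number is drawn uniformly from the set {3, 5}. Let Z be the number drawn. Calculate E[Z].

E[Z | stage 1] = (4+6+7+8+9)/5 = 34/5.
E[Z | stage 2] = (7+11+13)/3 = 31/3.
E[Z | stage 3] = (5+10)/2 = 15/2.
E[Z | stage 4] = (3+5)/2 = 4.
By the law of total expectation,
E[Z] = (1/5)·(34/5) + (1/5)·(31/3) + (1/5)·(15/2) + (2/5)·(4) = 979/150.

979/150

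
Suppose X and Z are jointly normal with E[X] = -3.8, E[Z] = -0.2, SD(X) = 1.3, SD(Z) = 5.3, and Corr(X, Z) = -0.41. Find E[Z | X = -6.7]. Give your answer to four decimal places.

4.6475

The regression of Z on X has slope ρ·σ_Z/σ_X and passes through (μ_X, μ_Z).
E[Z | X=-6.7] = -0.2 + (-0.41)·(5.3/1.3)·(-6.7 − (-3.8)) = -0.2 + (-1.67154)·(-2.9) = 4.6475.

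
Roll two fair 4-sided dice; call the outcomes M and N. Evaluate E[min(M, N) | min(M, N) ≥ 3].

P(min(M, N) ≥ 3) = 1/4.
Summing min(M,N)·P(x,y) over outcomes with min(M, N) ≥ 3 gives 13/16.
E[min(M, N) | min(M, N) ≥ 3] = (13/16) / (1/4) = 13/4.

13/4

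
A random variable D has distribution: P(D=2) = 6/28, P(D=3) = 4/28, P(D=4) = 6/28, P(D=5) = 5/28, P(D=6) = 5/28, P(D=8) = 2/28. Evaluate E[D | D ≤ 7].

P(D ≤ 7) = 13/14.
Σ over the event: 2·3/14 + 3·1/7 + 4·3/14 + 5·5/28 + 6·5/28 = 103/28.
E[D | D ≤ 7] = (103/28) / (13/14) = 103/26.

103/26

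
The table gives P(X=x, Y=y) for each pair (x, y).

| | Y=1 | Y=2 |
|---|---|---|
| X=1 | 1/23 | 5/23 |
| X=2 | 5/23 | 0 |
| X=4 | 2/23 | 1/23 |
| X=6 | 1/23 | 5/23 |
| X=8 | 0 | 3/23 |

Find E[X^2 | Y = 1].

P(Y = 1) = 9/23.
Σ X^2·P over the event = 1·(1/23) + 4·(5/23) + 16·(2/23) + 36·(1/23) = 89/23.
E[X^2 | Y = 1] = (89/23) / (9/23) = 89/9.

89/9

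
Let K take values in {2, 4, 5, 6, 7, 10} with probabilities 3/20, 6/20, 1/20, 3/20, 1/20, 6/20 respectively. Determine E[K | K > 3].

P(K > 3) = 17/20.
Σ over the event: 4·3/10 + 5·1/20 + 6·3/20 + 7·1/20 + 10·3/10 = 57/10.
E[K | K > 3] = (57/10) / (17/20) = 114/17.

114/17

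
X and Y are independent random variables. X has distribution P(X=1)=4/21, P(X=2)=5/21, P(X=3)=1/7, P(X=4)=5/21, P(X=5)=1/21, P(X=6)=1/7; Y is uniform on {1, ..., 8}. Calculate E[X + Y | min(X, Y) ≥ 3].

P(min(X, Y) ≥ 3) = 3/7.
Summing (X+Y)·P(x,y) over outcomes with min(X, Y) ≥ 3 gives 59/14.
E[X + Y | min(X, Y) ≥ 3] = (59/14) / (3/7) = 59/6.

59/6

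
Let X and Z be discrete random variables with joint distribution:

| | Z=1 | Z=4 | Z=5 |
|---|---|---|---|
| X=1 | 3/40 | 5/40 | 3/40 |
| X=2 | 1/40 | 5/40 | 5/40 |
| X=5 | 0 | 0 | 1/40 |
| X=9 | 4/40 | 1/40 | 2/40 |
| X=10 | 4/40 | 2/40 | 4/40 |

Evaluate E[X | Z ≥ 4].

30/7

P(Z ≥ 4) = 7/10.
Summing X·P(X=x,Z=y) over the conditioning event gives 3.
E[X | Z ≥ 4] = (3) / (7/10) = 30/7.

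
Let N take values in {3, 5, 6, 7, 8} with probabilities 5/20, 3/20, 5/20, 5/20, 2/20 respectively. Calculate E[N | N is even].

P(N is even) = 7/20.
Σ over the event: 6·1/4 + 8·1/10 = 23/10.
E[N | N is even] = (23/10) / (7/20) = 46/7.

46/7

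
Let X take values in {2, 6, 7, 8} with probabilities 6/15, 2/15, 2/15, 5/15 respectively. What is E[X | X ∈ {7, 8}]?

P(X ∈ {7, 8}) = 7/15.
Σ over the event: 7·2/15 + 8·1/3 = 18/5.
E[X | X ∈ {7, 8}] = (18/5) / (7/15) = 54/7.

54/7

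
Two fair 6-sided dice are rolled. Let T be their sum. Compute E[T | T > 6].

P(T > 6) = 7/12.
Σ over the event: 7·1/6 + 8·5/36 + 9·1/9 + 10·1/12 + 11·1/18 + 12·1/36 = 91/18.
E[T | T > 6] = (91/18) / (7/12) = 26/3.

26/3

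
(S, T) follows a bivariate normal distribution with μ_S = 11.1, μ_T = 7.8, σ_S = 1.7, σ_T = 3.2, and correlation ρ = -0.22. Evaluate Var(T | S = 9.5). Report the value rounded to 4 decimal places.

9.7444

For a bivariate normal, Var(T | S=x) = σ_T²(1 − ρ²).
Var(T | S=9.5) = (3.2)²·(1 − (-0.22)²) = 10.24·0.9516 = 9.7444.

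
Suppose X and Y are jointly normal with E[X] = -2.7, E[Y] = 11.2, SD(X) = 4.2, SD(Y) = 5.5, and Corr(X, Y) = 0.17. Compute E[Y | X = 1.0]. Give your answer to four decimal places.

The regression of Y on X has slope ρ·σ_Y/σ_X and passes through (μ_X, μ_Y).
E[Y | X=1.0] = 11.2 + (0.17)·(5.5/4.2)·(1.0 − (-2.7)) = 11.2 + (0.22262)·(3.7) = 12.0237.

12.0237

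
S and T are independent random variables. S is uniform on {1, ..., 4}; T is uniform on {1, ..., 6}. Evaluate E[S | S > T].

10/3

Outcomes with S > T: (2,1), (3,1), (3,2), (4,1), (4,2), (4,3), each with probability 1/24.
E[S | S > T] = (2 + 3 + 3 + 4 + 4 + 4) / 6 = 10/3.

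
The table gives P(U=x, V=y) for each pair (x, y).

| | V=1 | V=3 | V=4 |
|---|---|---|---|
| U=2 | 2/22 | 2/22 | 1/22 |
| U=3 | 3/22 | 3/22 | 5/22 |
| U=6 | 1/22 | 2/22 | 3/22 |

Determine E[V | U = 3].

32/11

P(U = 3) = 1/2.
Σ V·P over the event = 1·(3/22) + 3·(3/22) + 4·(5/22) = 16/11.
E[V | U = 3] = (16/11) / (1/2) = 32/11.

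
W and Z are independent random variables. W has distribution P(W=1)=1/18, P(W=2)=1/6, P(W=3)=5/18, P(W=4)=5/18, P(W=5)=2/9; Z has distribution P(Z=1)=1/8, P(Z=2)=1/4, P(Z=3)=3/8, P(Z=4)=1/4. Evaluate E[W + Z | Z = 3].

58/9

P(Z = 3) = 3/8.
Summing (W+Z)·P(x,y) over outcomes with Z = 3 gives 29/12.
E[W + Z | Z = 3] = (29/12) / (3/8) = 58/9.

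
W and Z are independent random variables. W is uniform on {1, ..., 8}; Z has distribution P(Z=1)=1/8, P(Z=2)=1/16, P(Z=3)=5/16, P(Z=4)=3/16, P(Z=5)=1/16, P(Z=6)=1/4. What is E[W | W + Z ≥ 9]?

P(W + Z ≥ 9) = 15/32.
Summing W·P(x,y) over outcomes with W + Z ≥ 9 gives 47/16.
E[W | W + Z ≥ 9] = (47/16) / (15/32) = 94/15.

94/15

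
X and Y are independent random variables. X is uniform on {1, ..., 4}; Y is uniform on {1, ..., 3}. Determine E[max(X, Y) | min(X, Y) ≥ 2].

19/6

Outcomes with min(X, Y) ≥ 2: (2,2), (2,3), (3,2), (3,3), (4,2), (4,3), each with probability 1/12.
E[max(X, Y) | min(X, Y) ≥ 2] = (2 + 3 + 3 + 3 + 4 + 4) / 6 = 19/6.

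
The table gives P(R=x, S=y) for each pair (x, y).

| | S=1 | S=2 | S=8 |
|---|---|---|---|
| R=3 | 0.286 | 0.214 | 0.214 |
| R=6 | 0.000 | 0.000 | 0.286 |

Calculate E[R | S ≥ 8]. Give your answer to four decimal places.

4.7160

P(S ≥ 8) = 0.500.
Σ R·P over the event = 3·(0.214) + 6·(0.286) = 2.358.
E[R | S ≥ 8] = (2.358) / (0.500) = 4.7160.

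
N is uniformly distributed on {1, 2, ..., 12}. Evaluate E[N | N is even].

7

Given N is even, N is equally likely to be any of {2, 4, 6, 8, 10, 12}.
E[N | N is even] = (2 + 4 + 6 + 8 + 10 + 12) / 6 = 7.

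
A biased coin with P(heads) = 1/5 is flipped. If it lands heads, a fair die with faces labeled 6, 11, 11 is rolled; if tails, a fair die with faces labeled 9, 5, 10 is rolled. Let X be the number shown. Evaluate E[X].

E[X | heads] = (6+11+11)/3 = 28/3.
E[X | tails] = (9+5+10)/3 = 8.
E[X] = (1/5)·(28/3) + (4/5)·(8) = 124/15.

124/15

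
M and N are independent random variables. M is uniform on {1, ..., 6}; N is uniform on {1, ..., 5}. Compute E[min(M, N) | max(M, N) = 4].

Outcomes with max(M, N) = 4: (1,4), (2,4), (3,4), (4,1), (4,2), (4,3), (4,4), each with probability 1/30.
E[min(M, N) | max(M, N) = 4] = (1 + 2 + 3 + 1 + 2 + 3 + 4) / 7 = 16/7.

16/7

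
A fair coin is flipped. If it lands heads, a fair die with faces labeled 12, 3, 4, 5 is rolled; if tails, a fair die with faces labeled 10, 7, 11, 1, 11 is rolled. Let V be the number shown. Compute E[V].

E[V | heads] = (12+3+4+5)/4 = 6.
E[V | tails] = (10+7+11+1+11)/5 = 8.
E[V] = (1/2)·(6) + (1/2)·(8) = 7.

7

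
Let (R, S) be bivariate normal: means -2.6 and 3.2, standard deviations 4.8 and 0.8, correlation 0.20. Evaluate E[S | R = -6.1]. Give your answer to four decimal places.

3.0833

The regression of S on R has slope ρ·σ_S/σ_R and passes through (μ_R, μ_S).
E[S | R=-6.1] = 3.2 + (0.20)·(0.8/4.8)·(-6.1 − (-2.6)) = 3.2 + (0.033333)·(-3.5) = 3.0833.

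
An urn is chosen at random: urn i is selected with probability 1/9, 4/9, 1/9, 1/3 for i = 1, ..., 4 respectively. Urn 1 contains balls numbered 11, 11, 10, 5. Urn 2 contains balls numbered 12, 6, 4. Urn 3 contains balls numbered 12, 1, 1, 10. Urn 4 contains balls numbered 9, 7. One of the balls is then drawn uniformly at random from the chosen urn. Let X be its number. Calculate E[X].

823/108

E[X | urn 1] = (11+11+10+5)/4 = 37/4.
E[X | urn 2] = (12+6+4)/3 = 22/3.
E[X | urn 3] = (12+1+1+10)/4 = 6.
E[X | urn 4] = (9+7)/2 = 8.
E[X] = (1/9)·(37/4) + (4/9)·(22/3) + (1/9)·(6) + (1/3)·(8) = 823/108.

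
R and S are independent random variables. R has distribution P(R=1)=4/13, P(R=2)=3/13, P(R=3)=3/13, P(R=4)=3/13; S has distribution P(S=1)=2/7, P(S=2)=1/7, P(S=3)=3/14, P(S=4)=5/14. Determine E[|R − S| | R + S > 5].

P(R + S > 5) = 69/182.
Summing |R−S|·P(x,y) over outcomes with R + S > 5 gives 33/91.
E[|R − S| | R + S > 5] = (33/91) / (69/182) = 22/23.

22/23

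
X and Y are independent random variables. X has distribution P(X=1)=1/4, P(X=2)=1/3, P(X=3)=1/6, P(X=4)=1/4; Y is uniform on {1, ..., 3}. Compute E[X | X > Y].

56/17

P(X > Y) = 17/36.
Summing X·P(x,y) over outcomes with X > Y gives 14/9.
E[X | X > Y] = (14/9) / (17/36) = 56/17.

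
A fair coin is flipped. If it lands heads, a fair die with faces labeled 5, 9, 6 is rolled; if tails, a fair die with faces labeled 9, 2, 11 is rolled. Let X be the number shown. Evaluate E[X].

7

E[X | heads] = (5+9+6)/3 = 20/3.
E[X | tails] = (9+2+11)/3 = 22/3.
By the law of total expectation,
E[X] = (1/2)·(20/3) + (1/2)·(22/3) = 7.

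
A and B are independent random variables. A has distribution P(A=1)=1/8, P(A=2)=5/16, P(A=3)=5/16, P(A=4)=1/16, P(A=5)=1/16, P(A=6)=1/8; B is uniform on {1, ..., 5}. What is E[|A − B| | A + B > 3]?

P(A + B > 3) = 71/80.
Summing |A−B|·P(x,y) over outcomes with A + B > 3 gives 25/16.
E[|A − B| | A + B > 3] = (25/16) / (71/80) = 125/71.

125/71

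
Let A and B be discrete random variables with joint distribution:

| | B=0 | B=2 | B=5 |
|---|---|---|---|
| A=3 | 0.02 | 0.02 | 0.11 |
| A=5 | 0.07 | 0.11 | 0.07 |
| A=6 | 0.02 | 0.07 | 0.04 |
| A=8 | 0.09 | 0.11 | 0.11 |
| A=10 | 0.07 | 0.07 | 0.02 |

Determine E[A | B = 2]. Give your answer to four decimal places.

P(B = 2) = 0.38.
Σ A·P over the event = 3·(0.02) + 5·(0.11) + 6·(0.07) + 8·(0.11) + 10·(0.07) = 2.61.
E[A | B = 2] = (2.61) / (0.38) = 6.8684.

6.8684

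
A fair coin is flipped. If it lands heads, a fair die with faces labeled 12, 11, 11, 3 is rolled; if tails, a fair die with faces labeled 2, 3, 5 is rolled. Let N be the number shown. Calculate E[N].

E[N | heads] = (12+11+11+3)/4 = 37/4.
E[N | tails] = (2+3+5)/3 = 10/3.
E[N] = (1/2)·(37/4) + (1/2)·(10/3) = 151/24.

151/24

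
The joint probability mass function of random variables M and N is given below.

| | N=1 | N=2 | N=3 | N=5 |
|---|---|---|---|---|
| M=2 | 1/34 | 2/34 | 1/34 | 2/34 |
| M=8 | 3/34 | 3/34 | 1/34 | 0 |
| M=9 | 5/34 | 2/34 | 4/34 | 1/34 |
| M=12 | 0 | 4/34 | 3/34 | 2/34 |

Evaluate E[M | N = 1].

71/9

P(N = 1) = 9/34.
Σ M·P over the event = 2·(1/34) + 8·(3/34) + 9·(5/34) = 71/34.
E[M | N = 1] = (71/34) / (9/34) = 71/9.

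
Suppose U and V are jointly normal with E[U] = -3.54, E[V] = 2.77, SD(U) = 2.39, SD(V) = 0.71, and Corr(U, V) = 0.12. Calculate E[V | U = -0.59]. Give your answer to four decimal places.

2.8752

For a bivariate normal, E[V | U=x] = μ_V + ρ·(σ_V/σ_U)·(x − μ_U).
E[V | U=-0.59] = 2.77 + (0.12)·(0.71/2.39)·(-0.59 − (-3.54)) = 2.77 + (0.035649)·(2.95) = 2.8752.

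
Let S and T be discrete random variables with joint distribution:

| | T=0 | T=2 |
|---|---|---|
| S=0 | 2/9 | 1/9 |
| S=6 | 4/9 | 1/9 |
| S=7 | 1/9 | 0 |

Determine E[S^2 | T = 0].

P(T = 0) = 7/9.
Summing S^2·P(S=x,T=y) over the conditioning event gives 193/9.
E[S^2 | T = 0] = (193/9) / (7/9) = 193/7.

193/7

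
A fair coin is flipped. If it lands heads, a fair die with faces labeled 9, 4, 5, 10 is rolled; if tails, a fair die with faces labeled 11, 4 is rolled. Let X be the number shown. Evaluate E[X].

E[X | heads] = (9+4+5+10)/4 = 7.
E[X | tails] = (11+4)/2 = 15/2.
E[X] = (1/2)·(7) + (1/2)·(15/2) = 29/4.

29/4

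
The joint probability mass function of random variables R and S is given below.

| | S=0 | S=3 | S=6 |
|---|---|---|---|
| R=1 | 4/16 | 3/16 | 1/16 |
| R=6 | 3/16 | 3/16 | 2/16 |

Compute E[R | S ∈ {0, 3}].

43/13

P(S ∈ {0, 3}) = 13/16.
Σ R·P over the event = 1·(4/16) + 1·(3/16) + 6·(3/16) + 6·(3/16) = 43/16.
E[R | S ∈ {0, 3}] = (43/16) / (13/16) = 43/13.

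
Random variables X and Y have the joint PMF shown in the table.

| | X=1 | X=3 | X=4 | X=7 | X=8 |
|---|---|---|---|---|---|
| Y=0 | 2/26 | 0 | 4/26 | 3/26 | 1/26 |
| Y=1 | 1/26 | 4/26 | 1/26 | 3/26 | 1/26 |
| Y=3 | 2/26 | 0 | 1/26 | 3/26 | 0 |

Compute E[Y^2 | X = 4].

5/3

P(X = 4) = 3/13.
Summing Y^2·P(X=x,Y=y) over the conditioning event gives 5/13.
E[Y^2 | X = 4] = (5/13) / (3/13) = 5/3.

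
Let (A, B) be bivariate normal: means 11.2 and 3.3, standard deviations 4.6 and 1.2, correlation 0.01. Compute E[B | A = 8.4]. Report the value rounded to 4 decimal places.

For a bivariate normal, E[B | A=x] = μ_B + ρ·(σ_B/σ_A)·(x − μ_A).
E[B | A=8.4] = 3.3 + (0.01)·(1.2/4.6)·(8.4 − (11.2)) = 3.3 + (0.0026087)·(-2.8) = 3.2927.

3.2927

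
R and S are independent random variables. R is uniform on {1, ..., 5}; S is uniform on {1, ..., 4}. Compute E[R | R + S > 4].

25/7

P(R + S > 4) = 7/10.
Summing R·P(x,y) over outcomes with R + S > 4 gives 5/2.
E[R | R + S > 4] = (5/2) / (7/10) = 25/7.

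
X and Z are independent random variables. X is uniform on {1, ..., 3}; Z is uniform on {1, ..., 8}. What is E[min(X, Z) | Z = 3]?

Outcomes with Z = 3: (1,3), (2,3), (3,3), each with probability 1/24.
E[min(X, Z) | Z = 3] = (1 + 2 + 3) / 3 = 2.

2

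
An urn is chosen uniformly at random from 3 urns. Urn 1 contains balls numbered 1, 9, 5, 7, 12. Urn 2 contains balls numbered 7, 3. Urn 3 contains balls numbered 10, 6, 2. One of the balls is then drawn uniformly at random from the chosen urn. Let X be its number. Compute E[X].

89/15

E[X | urn 1] = (1+9+5+7+12)/5 = 34/5.
E[X | urn 2] = (7+3)/2 = 5.
E[X | urn 3] = (10+6+2)/3 = 6.
By the law of total expectation,
E[X] = (1/3)·(34/5) + (1/3)·(5) + (1/3)·(6) = 89/15.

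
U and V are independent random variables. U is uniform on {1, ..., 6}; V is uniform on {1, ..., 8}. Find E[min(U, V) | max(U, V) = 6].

36/11

P(max(U, V) = 6) = 11/48.
Summing min(U,V)·P(x,y) over outcomes with max(U, V) = 6 gives 3/4.
E[min(U, V) | max(U, V) = 6] = (3/4) / (11/48) = 36/11.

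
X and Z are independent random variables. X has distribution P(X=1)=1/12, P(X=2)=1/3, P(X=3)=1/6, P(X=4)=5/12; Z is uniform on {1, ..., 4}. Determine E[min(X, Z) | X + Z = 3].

1

P(X + Z = 3) = 5/48.
Summing min(X,Z)·P(x,y) over outcomes with X + Z = 3 gives 5/48.
E[min(X, Z) | X + Z = 3] = (5/48) / (5/48) = 1.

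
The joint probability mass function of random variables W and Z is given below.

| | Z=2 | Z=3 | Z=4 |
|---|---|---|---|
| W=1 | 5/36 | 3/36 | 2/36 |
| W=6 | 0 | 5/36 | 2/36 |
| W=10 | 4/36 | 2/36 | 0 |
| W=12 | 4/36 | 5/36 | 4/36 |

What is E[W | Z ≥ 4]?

P(Z ≥ 4) = 2/9.
Σ W·P over the event = 1·(2/36) + 6·(2/36) + 12·(4/36) = 31/18.
E[W | Z ≥ 4] = (31/18) / (2/9) = 31/4.

31/4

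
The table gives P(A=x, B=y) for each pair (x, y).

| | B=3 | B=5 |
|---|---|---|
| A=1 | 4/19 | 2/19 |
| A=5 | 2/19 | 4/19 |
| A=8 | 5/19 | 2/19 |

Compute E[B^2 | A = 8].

P(A = 8) = 7/19.
Σ B^2·P over the event = 9·(5/19) + 25·(2/19) = 5.
E[B^2 | A = 8] = (5) / (7/19) = 95/7.

95/7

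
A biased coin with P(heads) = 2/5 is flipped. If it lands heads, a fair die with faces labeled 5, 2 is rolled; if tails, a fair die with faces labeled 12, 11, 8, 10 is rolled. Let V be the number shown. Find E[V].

151/20

E[V | heads] = (5+2)/2 = 7/2.
E[V | tails] = (12+11+8+10)/4 = 41/4.
E[V] = (2/5)·(7/2) + (3/5)·(41/4) = 151/20.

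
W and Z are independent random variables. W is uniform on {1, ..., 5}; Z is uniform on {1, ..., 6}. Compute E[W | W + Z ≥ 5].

10/3

P(W + Z ≥ 5) = 4/5.
Summing W·P(x,y) over outcomes with W + Z ≥ 5 gives 8/3.
E[W | W + Z ≥ 5] = (8/3) / (4/5) = 10/3.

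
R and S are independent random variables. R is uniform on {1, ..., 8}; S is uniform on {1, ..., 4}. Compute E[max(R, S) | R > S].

P(R > S) = 11/16.
Summing max(R,S)·P(x,y) over outcomes with R > S gives 31/8.
E[max(R, S) | R > S] = (31/8) / (11/16) = 62/11.

62/11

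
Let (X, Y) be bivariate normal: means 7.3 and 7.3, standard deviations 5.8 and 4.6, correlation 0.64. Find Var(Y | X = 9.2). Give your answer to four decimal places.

12.4929

The conditional variance in a bivariate normal is σ_Y²(1 − ρ²), independent of x.
Var(Y | X=9.2) = (4.6)²·(1 − (0.64)²) = 21.16·0.5904 = 12.4929.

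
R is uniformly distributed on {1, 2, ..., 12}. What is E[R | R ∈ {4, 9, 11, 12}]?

P(R ∈ {4, 9, 11, 12}) = 1/3.
Σ over the event: 4·1/12 + 9·1/12 + 11·1/12 + 12·1/12 = 3.
E[R | R ∈ {4, 9, 11, 12}] = (3) / (1/3) = 9.

9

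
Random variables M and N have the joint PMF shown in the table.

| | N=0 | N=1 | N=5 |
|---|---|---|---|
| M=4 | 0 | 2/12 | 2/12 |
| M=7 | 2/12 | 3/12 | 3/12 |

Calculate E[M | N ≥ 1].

29/5

P(N ≥ 1) = 5/6.
Σ M·P over the event = 4·(2/12) + 4·(2/12) + 7·(3/12) + 7·(3/12) = 29/6.
E[M | N ≥ 1] = (29/6) / (5/6) = 29/5.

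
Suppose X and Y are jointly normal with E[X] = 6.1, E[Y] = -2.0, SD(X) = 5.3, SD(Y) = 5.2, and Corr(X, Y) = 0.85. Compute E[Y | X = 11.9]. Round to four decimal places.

The regression of Y on X has slope ρ·σ_Y/σ_X and passes through (μ_X, μ_Y).
E[Y | X=11.9] = -2.0 + (0.85)·(5.2/5.3)·(11.9 − (6.1)) = -2.0 + (0.83396)·(5.8) = 2.8370.

2.8370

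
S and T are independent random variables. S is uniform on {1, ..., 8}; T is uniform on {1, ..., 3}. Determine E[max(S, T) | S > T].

49/9

P(S > T) = 3/4.
Summing max(S,T)·P(x,y) over outcomes with S > T gives 49/12.
E[max(S, T) | S > T] = (49/12) / (3/4) = 49/9.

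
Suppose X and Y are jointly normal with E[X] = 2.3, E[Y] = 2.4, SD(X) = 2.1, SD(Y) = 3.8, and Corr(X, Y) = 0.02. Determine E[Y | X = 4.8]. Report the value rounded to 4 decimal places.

The regression of Y on X has slope ρ·σ_Y/σ_X and passes through (μ_X, μ_Y).
E[Y | X=4.8] = 2.4 + (0.02)·(3.8/2.1)·(4.8 − (2.3)) = 2.4 + (0.03619)·(2.5) = 2.4905.

2.4905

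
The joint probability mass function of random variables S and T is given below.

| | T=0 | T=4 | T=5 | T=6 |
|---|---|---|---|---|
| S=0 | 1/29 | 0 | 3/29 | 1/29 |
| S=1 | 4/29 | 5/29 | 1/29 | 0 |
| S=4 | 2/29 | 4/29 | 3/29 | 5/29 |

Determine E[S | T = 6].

P(T = 6) = 6/29.
Σ S·P over the event = 0·(1/29) + 4·(5/29) = 20/29.
E[S | T = 6] = (20/29) / (6/29) = 10/3.

10/3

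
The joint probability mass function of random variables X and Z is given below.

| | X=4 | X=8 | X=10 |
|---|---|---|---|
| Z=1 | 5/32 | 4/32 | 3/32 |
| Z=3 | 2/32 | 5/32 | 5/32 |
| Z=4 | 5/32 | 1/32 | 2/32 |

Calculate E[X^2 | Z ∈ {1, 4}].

P(Z ∈ {1, 4}) = 5/8.
Σ X^2·P over the event = 16·(5/32) + 16·(5/32) + 64·(4/32) + 64·(1/32) + 100·(3/32) + 100·(2/32) = 245/8.
E[X^2 | Z ∈ {1, 4}] = (245/8) / (5/8) = 49.

49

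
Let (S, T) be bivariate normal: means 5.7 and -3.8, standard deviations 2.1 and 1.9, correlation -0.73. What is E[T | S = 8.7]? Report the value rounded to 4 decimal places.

-5.7814

E[T | S=x] = μ_T + ρ(σ_T/σ_S)(x − μ_S) for jointly normal variables.
E[T | S=8.7] = -3.8 + (-0.73)·(1.9/2.1)·(8.7 − (5.7)) = -3.8 + (-0.66048)·(3) = -5.7814.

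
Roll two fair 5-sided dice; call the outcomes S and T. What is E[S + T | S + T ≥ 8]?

Outcomes with S + T ≥ 8: (3,5), (4,4), (4,5), (5,3), (5,4), (5,5), each with probability 1/25.
E[S + T | S + T ≥ 8] = (8 + 8 + 9 + 8 + 9 + 10) / 6 = 26/3.

26/3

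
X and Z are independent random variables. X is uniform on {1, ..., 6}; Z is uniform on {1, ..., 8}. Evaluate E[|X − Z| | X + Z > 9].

12/5

P(X + Z > 9) = 5/16.
Summing |X−Z|·P(x,y) over outcomes with X + Z > 9 gives 3/4.
E[|X − Z| | X + Z > 9] = (3/4) / (5/16) = 12/5.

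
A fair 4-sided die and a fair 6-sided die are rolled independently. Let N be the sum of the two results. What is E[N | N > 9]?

10

P(N > 9) = 1/24.
Σ over the event: 10·1/24 = 5/12.
E[N | N > 9] = (5/12) / (1/24) = 10.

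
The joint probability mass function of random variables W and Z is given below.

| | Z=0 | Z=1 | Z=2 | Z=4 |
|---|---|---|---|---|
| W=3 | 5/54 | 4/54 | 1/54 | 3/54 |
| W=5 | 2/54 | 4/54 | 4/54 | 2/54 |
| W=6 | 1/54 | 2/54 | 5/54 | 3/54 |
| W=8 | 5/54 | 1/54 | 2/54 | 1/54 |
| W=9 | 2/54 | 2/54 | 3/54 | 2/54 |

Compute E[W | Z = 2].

P(Z = 2) = 5/18.
Σ W·P over the event = 3·(1/54) + 5·(4/54) + 6·(5/54) + 8·(2/54) + 9·(3/54) = 16/9.
E[W | Z = 2] = (16/9) / (5/18) = 32/5.

32/5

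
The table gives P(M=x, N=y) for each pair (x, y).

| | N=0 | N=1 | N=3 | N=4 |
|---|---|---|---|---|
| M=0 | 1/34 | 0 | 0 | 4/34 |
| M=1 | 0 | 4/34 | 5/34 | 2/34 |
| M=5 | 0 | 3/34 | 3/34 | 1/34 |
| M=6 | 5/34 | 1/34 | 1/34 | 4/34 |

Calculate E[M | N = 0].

5

P(N = 0) = 3/17.
Σ M·P over the event = 0·(1/34) + 6·(5/34) = 15/17.
E[M | N = 0] = (15/17) / (3/17) = 5.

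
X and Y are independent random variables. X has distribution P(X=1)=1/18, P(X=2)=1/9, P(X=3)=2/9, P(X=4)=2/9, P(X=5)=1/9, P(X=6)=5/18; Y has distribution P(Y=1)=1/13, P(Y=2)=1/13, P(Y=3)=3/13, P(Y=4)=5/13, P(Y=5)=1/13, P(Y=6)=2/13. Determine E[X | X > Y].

538/105

P(X > Y) = 35/78.
Summing X·P(x,y) over outcomes with X > Y gives 269/117.
E[X | X > Y] = (269/117) / (35/78) = 538/105.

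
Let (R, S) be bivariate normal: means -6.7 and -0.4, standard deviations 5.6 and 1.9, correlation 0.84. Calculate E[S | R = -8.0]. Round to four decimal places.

-0.7705

E[S | R=x] = μ_S + ρ(σ_S/σ_R)(x − μ_R) for jointly normal variables.
E[S | R=-8.0] = -0.4 + (0.84)·(1.9/5.6)·(-8.0 − (-6.7)) = -0.4 + (0.285)·(-1.3) = -0.7705.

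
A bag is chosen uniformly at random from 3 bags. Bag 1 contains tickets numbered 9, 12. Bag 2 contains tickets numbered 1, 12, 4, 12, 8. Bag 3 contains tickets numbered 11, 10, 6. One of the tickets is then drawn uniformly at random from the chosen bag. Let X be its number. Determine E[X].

E[X | bag 1] = (9+12)/2 = 21/2.
E[X | bag 2] = (1+12+4+12+8)/5 = 37/5.
E[X | bag 3] = (11+10+6)/3 = 9.
E[X] = (1/3)·(21/2) + (1/3)·(37/5) + (1/3)·(9) = 269/30.

269/30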